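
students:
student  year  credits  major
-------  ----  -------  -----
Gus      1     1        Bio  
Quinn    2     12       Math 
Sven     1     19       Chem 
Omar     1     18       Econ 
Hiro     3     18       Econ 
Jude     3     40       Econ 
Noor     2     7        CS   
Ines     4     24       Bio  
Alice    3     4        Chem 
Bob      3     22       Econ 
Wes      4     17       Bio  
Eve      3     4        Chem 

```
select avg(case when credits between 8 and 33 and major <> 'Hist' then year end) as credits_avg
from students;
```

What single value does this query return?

student=Gus: ✗
student=Quinn: ✓ → 2
student=Sven: ✓ → 1
student=Omar: ✓ → 1
student=Hiro: ✓ → 3
student=Jude: ✗
student=Noor: ✗
student=Ines: ✓ → 4
student=Alice: ✗
student=Bob: ✓ → 3
student=Wes: ✓ → 4
student=Eve: ✗
credits_avg = (2 + 1 + 1 + 3 + 4 + 3 + 4) / 7 = 2.5714285714

2.5714285714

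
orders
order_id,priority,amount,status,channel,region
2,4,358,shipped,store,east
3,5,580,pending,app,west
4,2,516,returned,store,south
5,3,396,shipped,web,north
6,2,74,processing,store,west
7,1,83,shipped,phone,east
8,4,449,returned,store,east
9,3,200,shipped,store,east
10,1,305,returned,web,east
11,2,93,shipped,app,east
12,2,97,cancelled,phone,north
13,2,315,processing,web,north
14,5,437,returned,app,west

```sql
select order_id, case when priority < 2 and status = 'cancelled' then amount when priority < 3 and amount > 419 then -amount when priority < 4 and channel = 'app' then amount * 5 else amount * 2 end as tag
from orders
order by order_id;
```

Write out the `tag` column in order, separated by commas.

order_id=2: ELSE → 716
order_id=3: ELSE → 1160
order_id=4: priority < 3 and amount > 419 → -516
order_id=5: ELSE → 792
order_id=6: ELSE → 148
order_id=7: ELSE → 166
order_id=8: ELSE → 898
order_id=9: ELSE → 400
order_id=10: ELSE → 610
order_id=11: priority < 4 and channel = 'app' → 465
order_id=12: ELSE → 194
order_id=13: ELSE → 630
order_id=14: ELSE → 874

716, 1160, -516, 792, 148, 166, 898, 400, 610, 465, 194, 630, 874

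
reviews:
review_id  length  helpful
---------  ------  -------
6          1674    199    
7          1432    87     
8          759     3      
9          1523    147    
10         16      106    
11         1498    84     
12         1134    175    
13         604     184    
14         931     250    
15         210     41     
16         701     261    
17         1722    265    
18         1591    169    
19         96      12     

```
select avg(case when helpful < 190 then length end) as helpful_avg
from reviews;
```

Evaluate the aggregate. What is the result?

review_id=6: ✗
review_id=7: ✓ → 1432
review_id=8: ✓ → 759
review_id=9: ✓ → 1523
review_id=10: ✓ → 16
review_id=11: ✓ → 1498
review_id=12: ✓ → 1134
review_id=13: ✓ → 604
review_id=14: ✗
review_id=15: ✓ → 210
review_id=16: ✗
review_id=17: ✗
review_id=18: ✓ → 1591
review_id=19: ✓ → 96
helpful_avg = (1432 + 759 + 1523 + 16 + 1498 + 1134 + 604 + 210 + 1591 + 96) / 10 = 886.3

886.3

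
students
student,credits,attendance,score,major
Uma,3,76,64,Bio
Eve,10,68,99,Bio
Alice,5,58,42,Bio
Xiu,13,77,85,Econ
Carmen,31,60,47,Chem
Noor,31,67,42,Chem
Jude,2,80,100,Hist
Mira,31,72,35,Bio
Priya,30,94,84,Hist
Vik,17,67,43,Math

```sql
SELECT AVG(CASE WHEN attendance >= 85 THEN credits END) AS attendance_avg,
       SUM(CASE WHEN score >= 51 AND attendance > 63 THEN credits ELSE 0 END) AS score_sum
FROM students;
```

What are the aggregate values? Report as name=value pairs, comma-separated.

attendance_avg=30, score_sum=58

[attendance_avg: attendance >= 85]
student=Uma: ✗
student=Eve: ✗
student=Alice: ✗
student=Xiu: ✗
student=Carmen: ✗
student=Noor: ✗
student=Jude: ✗
student=Mira: ✗
student=Priya: ✓ → 30
student=Vik: ✗
attendance_avg = 30
—
[score_sum: score >= 51 AND attendance > 63]
student=Uma: ✓ → 3
student=Eve: ✓ → 10
student=Alice: ✗
student=Xiu: ✓ → 13
student=Carmen: ✗
student=Noor: ✗
student=Jude: ✓ → 2
student=Mira: ✗
student=Priya: ✓ → 30
student=Vik: ✗
score_sum = 3 + 10 + 13 + 2 + 30 = 58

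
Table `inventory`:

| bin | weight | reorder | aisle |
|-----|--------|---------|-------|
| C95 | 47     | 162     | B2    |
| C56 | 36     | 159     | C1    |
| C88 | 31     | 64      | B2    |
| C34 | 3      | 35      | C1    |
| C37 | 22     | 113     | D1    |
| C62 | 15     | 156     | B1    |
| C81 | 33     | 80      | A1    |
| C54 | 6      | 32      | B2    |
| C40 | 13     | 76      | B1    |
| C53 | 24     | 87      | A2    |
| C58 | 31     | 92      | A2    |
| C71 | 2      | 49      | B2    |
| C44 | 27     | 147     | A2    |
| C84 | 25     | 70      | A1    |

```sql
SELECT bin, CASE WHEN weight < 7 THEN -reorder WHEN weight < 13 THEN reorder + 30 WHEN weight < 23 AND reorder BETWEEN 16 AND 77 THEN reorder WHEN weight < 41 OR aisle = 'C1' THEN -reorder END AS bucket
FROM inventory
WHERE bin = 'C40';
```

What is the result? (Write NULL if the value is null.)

bin = C40: weight=13, reorder=76, aisle=B1.
weight < 7 → false
weight < 13 → false
weight < 23 AND reorder BETWEEN 16 AND 77 → true → 76

76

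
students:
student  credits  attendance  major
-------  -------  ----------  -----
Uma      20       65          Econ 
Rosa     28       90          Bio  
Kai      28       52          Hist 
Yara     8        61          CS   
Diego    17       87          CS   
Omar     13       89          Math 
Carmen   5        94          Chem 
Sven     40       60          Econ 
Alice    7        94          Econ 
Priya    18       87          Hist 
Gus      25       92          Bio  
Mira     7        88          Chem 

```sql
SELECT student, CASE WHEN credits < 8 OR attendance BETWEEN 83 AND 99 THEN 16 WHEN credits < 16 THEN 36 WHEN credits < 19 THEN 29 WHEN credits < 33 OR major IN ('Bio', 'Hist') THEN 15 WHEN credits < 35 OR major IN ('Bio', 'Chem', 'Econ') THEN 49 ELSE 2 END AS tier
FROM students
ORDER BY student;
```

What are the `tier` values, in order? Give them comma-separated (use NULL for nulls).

16, 16, 16, 16, 15, 16, 16, 16, 16, 49, 15, 36

student=Alice: credits < 8 OR attendance BETWEEN 83 AND 99 → 16
student=Carmen: credits < 8 OR attendance BETWEEN 83 AND 99 → 16
student=Diego: credits < 8 OR attendance BETWEEN 83 AND 99 → 16
student=Gus: credits < 8 OR attendance BETWEEN 83 AND 99 → 16
student=Kai: credits < 33 OR major IN ('Bio', 'Hist') → 15
student=Mira: credits < 8 OR attendance BETWEEN 83 AND 99 → 16
student=Omar: credits < 8 OR attendance BETWEEN 83 AND 99 → 16
student=Priya: credits < 8 OR attendance BETWEEN 83 AND 99 → 16
student=Rosa: credits < 8 OR attendance BETWEEN 83 AND 99 → 16
student=Sven: credits < 35 OR major IN ('Bio', 'Chem', 'Econ') → 49
student=Uma: credits < 33 OR major IN ('Bio', 'Hist') → 15
student=Yara: credits < 16 → 36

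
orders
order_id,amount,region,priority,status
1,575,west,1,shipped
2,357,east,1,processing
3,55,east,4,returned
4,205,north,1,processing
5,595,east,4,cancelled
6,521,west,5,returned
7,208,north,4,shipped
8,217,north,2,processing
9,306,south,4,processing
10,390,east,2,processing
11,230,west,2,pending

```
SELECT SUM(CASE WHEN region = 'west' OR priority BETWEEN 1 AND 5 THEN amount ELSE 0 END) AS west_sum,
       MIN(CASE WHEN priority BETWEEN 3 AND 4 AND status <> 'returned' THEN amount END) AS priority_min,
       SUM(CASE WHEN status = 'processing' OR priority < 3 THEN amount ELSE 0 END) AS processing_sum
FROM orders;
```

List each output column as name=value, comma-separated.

[west_sum: region = 'west' OR priority BETWEEN 1 AND 5]
order_id=1: ✓ → 575
order_id=2: ✓ → 357
order_id=3: ✓ → 55
order_id=4: ✓ → 205
order_id=5: ✓ → 595
order_id=6: ✓ → 521
order_id=7: ✓ → 208
order_id=8: ✓ → 217
order_id=9: ✓ → 306
order_id=10: ✓ → 390
order_id=11: ✓ → 230
west_sum = 575 + 357 + 55 + 205 + 595 + 521 + 208 + 217 + 306 + 390 + 230 = 3659
—
[priority_min: priority BETWEEN 3 AND 4 AND status <> 'returned']
order_id=1: ✗
order_id=2: ✗
order_id=3: ✗
order_id=4: ✗
order_id=5: ✓ → 595
order_id=6: ✗
order_id=7: ✓ → 208
order_id=8: ✗
order_id=9: ✓ → 306
order_id=10: ✗
order_id=11: ✗
priority_min = MIN(595, 208, 306) = 208
—
[processing_sum: status = 'processing' OR priority < 3]
order_id=1: ✓ → 575
order_id=2: ✓ → 357
order_id=3: ✗
order_id=4: ✓ → 205
order_id=5: ✗
order_id=6: ✗
order_id=7: ✗
order_id=8: ✓ → 217
order_id=9: ✓ → 306
order_id=10: ✓ → 390
order_id=11: ✓ → 230
processing_sum = 575 + 357 + 205 + 217 + 306 + 390 + 230 = 2280

west_sum=3659, priority_min=208, processing_sum=2280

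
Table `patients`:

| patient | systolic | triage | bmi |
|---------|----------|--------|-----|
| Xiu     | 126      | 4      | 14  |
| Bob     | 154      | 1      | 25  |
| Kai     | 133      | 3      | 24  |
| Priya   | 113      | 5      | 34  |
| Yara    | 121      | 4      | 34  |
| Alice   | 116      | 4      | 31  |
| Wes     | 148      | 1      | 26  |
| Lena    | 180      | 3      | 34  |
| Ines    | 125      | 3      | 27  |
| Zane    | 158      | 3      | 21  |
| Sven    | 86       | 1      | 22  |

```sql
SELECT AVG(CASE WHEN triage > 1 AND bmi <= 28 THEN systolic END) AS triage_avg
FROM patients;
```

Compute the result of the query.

135.5

patient=Xiu: ✓ → 126
patient=Bob: ✗
patient=Kai: ✓ → 133
patient=Priya: ✗
patient=Yara: ✗
patient=Alice: ✗
patient=Wes: ✗
patient=Lena: ✗
patient=Ines: ✓ → 125
patient=Zane: ✓ → 158
patient=Sven: ✗
triage_avg = (126 + 133 + 125 + 158) / 4 = 135.5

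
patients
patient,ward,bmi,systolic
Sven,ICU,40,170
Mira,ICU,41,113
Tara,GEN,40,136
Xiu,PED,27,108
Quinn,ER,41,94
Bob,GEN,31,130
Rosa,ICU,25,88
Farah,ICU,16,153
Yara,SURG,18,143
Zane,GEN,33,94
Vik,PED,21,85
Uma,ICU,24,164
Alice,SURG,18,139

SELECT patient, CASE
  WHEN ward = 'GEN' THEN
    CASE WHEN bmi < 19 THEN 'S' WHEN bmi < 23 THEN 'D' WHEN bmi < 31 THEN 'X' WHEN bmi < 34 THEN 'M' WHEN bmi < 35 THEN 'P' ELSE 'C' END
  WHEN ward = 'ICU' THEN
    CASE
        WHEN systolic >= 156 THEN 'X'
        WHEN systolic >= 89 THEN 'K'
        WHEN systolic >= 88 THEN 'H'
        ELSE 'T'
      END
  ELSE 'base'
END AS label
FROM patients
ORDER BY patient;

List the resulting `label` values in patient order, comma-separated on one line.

base, M, K, K, base, H, X, C, X, base, base, base, M

patient=Alice: ward='SURG' → outer ELSE → base
patient=Bob: ward='GEN' → inner[bmi < 34] → M
patient=Farah: ward='ICU' → inner[systolic >= 89] → K
patient=Mira: ward='ICU' → inner[systolic >= 89] → K
patient=Quinn: ward='ER' → outer ELSE → base
patient=Rosa: ward='ICU' → inner[systolic >= 88] → H
patient=Sven: ward='ICU' → inner[systolic >= 156] → X
patient=Tara: ward='GEN' → inner[ELSE] → C
patient=Uma: ward='ICU' → inner[systolic >= 156] → X
patient=Vik: ward='PED' → outer ELSE → base
patient=Xiu: ward='PED' → outer ELSE → base
patient=Yara: ward='SURG' → outer ELSE → base
patient=Zane: ward='GEN' → inner[bmi < 34] → M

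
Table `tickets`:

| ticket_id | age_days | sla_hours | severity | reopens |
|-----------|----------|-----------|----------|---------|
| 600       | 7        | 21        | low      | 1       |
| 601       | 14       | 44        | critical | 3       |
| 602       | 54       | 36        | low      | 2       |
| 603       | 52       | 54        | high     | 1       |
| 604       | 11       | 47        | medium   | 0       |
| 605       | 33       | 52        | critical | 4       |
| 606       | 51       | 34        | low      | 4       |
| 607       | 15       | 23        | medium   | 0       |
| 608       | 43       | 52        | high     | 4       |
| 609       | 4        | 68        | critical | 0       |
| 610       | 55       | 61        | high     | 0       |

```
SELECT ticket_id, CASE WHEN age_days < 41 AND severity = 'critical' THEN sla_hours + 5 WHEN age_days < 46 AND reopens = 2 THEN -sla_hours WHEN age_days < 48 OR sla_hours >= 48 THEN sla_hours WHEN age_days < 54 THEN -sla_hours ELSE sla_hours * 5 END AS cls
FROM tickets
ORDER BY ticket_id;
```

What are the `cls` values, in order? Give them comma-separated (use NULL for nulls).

ticket_id=600: age_days < 48 OR sla_hours >= 48 → 21
ticket_id=601: age_days < 41 AND severity = 'critical' → 49
ticket_id=602: ELSE → 180
ticket_id=603: age_days < 48 OR sla_hours >= 48 → 54
ticket_id=604: age_days < 48 OR sla_hours >= 48 → 47
ticket_id=605: age_days < 41 AND severity = 'critical' → 57
ticket_id=606: age_days < 54 → -34
ticket_id=607: age_days < 48 OR sla_hours >= 48 → 23
ticket_id=608: age_days < 48 OR sla_hours >= 48 → 52
ticket_id=609: age_days < 41 AND severity = 'critical' → 73
ticket_id=610: age_days < 48 OR sla_hours >= 48 → 61

21, 49, 180, 54, 47, 57, -34, 23, 52, 73, 61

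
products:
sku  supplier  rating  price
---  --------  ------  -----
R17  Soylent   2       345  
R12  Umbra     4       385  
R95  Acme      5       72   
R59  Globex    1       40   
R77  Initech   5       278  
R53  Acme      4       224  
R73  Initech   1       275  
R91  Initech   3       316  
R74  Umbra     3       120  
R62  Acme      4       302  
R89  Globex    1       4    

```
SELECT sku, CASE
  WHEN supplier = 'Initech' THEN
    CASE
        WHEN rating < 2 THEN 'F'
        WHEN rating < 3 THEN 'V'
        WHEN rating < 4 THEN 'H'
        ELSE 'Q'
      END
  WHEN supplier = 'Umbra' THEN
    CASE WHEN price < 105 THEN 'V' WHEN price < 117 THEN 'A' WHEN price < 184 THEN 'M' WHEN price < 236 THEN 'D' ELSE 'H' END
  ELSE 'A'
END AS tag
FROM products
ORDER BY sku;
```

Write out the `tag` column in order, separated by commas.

sku=R12: supplier='Umbra' → inner[ELSE] → H
sku=R17: supplier='Soylent' → outer ELSE → A
sku=R53: supplier='Acme' → outer ELSE → A
sku=R59: supplier='Globex' → outer ELSE → A
sku=R62: supplier='Acme' → outer ELSE → A
sku=R73: supplier='Initech' → inner[rating < 2] → F
sku=R74: supplier='Umbra' → inner[price < 184] → M
sku=R77: supplier='Initech' → inner[ELSE] → Q
sku=R89: supplier='Globex' → outer ELSE → A
sku=R91: supplier='Initech' → inner[rating < 4] → H
sku=R95: supplier='Acme' → outer ELSE → A

H, A, A, A, A, F, M, Q, A, H, A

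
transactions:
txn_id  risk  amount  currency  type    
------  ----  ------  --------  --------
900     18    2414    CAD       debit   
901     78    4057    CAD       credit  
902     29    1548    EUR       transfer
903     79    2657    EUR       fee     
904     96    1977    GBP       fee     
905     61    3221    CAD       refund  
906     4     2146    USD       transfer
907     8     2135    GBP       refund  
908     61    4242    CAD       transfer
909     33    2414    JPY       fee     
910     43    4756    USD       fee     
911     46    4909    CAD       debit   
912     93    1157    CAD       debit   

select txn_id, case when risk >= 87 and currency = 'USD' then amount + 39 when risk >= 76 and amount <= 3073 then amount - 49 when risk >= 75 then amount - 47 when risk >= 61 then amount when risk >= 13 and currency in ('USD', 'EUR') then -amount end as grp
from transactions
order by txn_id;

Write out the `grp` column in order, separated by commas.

NULL, 4010, -1548, 2608, 1928, 3221, NULL, NULL, 4242, NULL, -4756, NULL, 1108

txn_id=900: (no match → NULL) → NULL
txn_id=901: risk >= 75 → 4010
txn_id=902: risk >= 13 and currency in ('USD', 'EUR') → -1548
txn_id=903: risk >= 76 and amount <= 3073 → 2608
txn_id=904: risk >= 76 and amount <= 3073 → 1928
txn_id=905: risk >= 61 → 3221
txn_id=906: (no match → NULL) → NULL
txn_id=907: (no match → NULL) → NULL
txn_id=908: risk >= 61 → 4242
txn_id=909: (no match → NULL) → NULL
txn_id=910: risk >= 13 and currency in ('USD', 'EUR') → -4756
txn_id=911: (no match → NULL) → NULL
txn_id=912: risk >= 76 and amount <= 3073 → 1108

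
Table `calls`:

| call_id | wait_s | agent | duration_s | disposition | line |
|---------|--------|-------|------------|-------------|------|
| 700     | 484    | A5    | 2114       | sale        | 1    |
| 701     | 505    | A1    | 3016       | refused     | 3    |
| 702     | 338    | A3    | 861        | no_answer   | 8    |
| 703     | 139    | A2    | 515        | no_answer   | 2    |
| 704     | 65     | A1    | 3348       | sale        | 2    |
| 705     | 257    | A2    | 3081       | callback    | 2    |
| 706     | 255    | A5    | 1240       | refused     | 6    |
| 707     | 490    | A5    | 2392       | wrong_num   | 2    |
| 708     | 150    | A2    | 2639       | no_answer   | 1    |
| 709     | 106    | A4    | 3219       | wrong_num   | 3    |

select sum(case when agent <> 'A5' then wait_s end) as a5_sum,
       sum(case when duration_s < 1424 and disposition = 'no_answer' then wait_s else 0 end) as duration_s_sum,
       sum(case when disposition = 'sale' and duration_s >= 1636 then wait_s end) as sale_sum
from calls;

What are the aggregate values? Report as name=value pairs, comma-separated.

[a5_sum: agent <> 'A5']
call_id=700: ✗
call_id=701: ✓ → 505
call_id=702: ✓ → 338
call_id=703: ✓ → 139
call_id=704: ✓ → 65
call_id=705: ✓ → 257
call_id=706: ✗
call_id=707: ✗
call_id=708: ✓ → 150
call_id=709: ✓ → 106
a5_sum = 505 + 338 + 139 + 65 + 257 + 150 + 106 = 1560
—
[duration_s_sum: duration_s < 1424 and disposition = 'no_answer']
call_id=700: ✗
call_id=701: ✗
call_id=702: ✓ → 338
call_id=703: ✓ → 139
call_id=704: ✗
call_id=705: ✗
call_id=706: ✗
call_id=707: ✗
call_id=708: ✗
call_id=709: ✗
duration_s_sum = 338 + 139 = 477
—
[sale_sum: disposition = 'sale' and duration_s >= 1636]
call_id=700: ✓ → 484
call_id=701: ✗
call_id=702: ✗
call_id=703: ✗
call_id=704: ✓ → 65
call_id=705: ✗
call_id=706: ✗
call_id=707: ✗
call_id=708: ✗
call_id=709: ✗
sale_sum = 484 + 65 = 549

a5_sum=1560, duration_s_sum=477, sale_sum=549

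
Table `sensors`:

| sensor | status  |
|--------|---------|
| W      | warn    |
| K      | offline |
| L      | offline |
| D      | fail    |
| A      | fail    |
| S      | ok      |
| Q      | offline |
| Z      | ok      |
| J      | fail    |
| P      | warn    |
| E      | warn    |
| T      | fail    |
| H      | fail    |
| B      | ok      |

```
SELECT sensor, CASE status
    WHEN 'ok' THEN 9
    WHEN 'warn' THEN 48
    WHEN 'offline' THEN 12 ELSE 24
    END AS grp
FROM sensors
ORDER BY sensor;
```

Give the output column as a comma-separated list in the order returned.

sensor=A: ELSE → 24
sensor=B: status='ok' → 9
sensor=D: ELSE → 24
sensor=E: status='warn' → 48
sensor=H: ELSE → 24
sensor=J: ELSE → 24
sensor=K: status='offline' → 12
sensor=L: status='offline' → 12
sensor=P: status='warn' → 48
sensor=Q: status='offline' → 12
sensor=S: status='ok' → 9
sensor=T: ELSE → 24
sensor=W: status='warn' → 48
sensor=Z: status='ok' → 9

24, 9, 24, 48, 24, 24, 12, 12, 48, 12, 9, 24, 48, 9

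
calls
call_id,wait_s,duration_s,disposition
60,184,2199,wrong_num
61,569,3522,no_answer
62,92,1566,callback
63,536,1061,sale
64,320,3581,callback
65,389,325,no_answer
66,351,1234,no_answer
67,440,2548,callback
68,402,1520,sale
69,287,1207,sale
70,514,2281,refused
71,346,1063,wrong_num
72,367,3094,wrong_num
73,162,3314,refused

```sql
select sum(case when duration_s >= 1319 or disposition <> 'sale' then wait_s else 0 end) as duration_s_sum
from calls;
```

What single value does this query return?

call_id=60: ✓ → 184
call_id=61: ✓ → 569
call_id=62: ✓ → 92
call_id=63: ✗
call_id=64: ✓ → 320
call_id=65: ✓ → 389
call_id=66: ✓ → 351
call_id=67: ✓ → 440
call_id=68: ✓ → 402
call_id=69: ✗
call_id=70: ✓ → 514
call_id=71: ✓ → 346
call_id=72: ✓ → 367
call_id=73: ✓ → 162
duration_s_sum = 184 + 569 + 92 + 320 + 389 + 351 + 440 + 402 + 514 + 346 + 367 + 162 = 4136

4136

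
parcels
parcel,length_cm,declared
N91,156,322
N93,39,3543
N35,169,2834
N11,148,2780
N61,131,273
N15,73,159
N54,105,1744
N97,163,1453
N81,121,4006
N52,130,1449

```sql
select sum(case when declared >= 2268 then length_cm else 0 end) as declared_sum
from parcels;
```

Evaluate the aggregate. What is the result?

parcel=N91: ✗
parcel=N93: ✓ → 39
parcel=N35: ✓ → 169
parcel=N11: ✓ → 148
parcel=N61: ✗
parcel=N15: ✗
parcel=N54: ✗
parcel=N97: ✗
parcel=N81: ✓ → 121
parcel=N52: ✗
declared_sum = 39 + 169 + 148 + 121 = 477

477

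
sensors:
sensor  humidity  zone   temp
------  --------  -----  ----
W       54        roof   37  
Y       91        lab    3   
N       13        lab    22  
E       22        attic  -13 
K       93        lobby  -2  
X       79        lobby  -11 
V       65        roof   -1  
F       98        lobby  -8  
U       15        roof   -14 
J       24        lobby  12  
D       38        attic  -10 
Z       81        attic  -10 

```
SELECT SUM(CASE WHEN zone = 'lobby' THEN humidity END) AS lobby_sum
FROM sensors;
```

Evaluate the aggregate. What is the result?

294

sensor=W: ✗
sensor=Y: ✗
sensor=N: ✗
sensor=E: ✗
sensor=K: ✓ → 93
sensor=X: ✓ → 79
sensor=V: ✗
sensor=F: ✓ → 98
sensor=U: ✗
sensor=J: ✓ → 24
sensor=D: ✗
sensor=Z: ✗
lobby_sum = 93 + 79 + 98 + 24 = 294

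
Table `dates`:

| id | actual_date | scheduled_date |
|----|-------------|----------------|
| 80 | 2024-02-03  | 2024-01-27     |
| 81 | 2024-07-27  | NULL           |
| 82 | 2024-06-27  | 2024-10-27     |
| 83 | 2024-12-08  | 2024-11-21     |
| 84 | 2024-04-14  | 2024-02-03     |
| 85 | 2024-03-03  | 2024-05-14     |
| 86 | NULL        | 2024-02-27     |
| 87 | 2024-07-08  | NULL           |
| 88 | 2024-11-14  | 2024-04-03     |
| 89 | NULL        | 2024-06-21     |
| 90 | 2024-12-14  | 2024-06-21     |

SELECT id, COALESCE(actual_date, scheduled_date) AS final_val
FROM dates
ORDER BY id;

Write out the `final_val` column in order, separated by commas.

2024-02-03, 2024-07-27, 2024-06-27, 2024-12-08, 2024-04-14, 2024-03-03, 2024-02-27, 2024-07-08, 2024-11-14, 2024-06-21, 2024-12-14

id=80: actual_date=2024-02-03 → 2024-02-03
id=81: actual_date=2024-07-27 → 2024-07-27
id=82: actual_date=2024-06-27 → 2024-06-27
id=83: actual_date=2024-12-08 → 2024-12-08
id=84: actual_date=2024-04-14 → 2024-04-14
id=85: actual_date=2024-03-03 → 2024-03-03
id=86: actual_date=NULL, scheduled_date=2024-02-27 → 2024-02-27
id=87: actual_date=2024-07-08 → 2024-07-08
id=88: actual_date=2024-11-14 → 2024-11-14
id=89: actual_date=NULL, scheduled_date=2024-06-21 → 2024-06-21
id=90: actual_date=2024-12-14 → 2024-12-14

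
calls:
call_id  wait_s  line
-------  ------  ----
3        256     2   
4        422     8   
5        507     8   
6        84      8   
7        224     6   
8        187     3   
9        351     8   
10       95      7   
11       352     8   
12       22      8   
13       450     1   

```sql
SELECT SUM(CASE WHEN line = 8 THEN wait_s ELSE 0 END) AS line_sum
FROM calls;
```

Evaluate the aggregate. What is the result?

call_id=3: ✗
call_id=4: ✓ → 422
call_id=5: ✓ → 507
call_id=6: ✓ → 84
call_id=7: ✗
call_id=8: ✗
call_id=9: ✓ → 351
call_id=10: ✗
call_id=11: ✓ → 352
call_id=12: ✓ → 22
call_id=13: ✗
line_sum = 422 + 507 + 84 + 351 + 352 + 22 = 1738

1738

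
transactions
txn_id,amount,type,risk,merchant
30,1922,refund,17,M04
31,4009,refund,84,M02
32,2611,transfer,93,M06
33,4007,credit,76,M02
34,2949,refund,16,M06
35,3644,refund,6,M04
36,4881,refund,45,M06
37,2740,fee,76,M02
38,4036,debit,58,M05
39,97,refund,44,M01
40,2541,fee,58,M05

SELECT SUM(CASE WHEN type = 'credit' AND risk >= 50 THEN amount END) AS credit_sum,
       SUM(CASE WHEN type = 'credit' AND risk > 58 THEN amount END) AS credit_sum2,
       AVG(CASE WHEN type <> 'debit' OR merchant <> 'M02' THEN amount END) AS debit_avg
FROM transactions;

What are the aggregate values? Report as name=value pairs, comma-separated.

[credit_sum: type = 'credit' AND risk >= 50]
txn_id=30: ✗
txn_id=31: ✗
txn_id=32: ✗
txn_id=33: ✓ → 4007
txn_id=34: ✗
txn_id=35: ✗
txn_id=36: ✗
txn_id=37: ✗
txn_id=38: ✗
txn_id=39: ✗
txn_id=40: ✗
credit_sum = 4007
—
[credit_sum2: type = 'credit' AND risk > 58]
txn_id=30: ✗
txn_id=31: ✗
txn_id=32: ✗
txn_id=33: ✓ → 4007
txn_id=34: ✗
txn_id=35: ✗
txn_id=36: ✗
txn_id=37: ✗
txn_id=38: ✗
txn_id=39: ✗
txn_id=40: ✗
credit_sum2 = 4007
—
[debit_avg: type <> 'debit' OR merchant <> 'M02']
txn_id=30: ✓ → 1922
txn_id=31: ✓ → 4009
txn_id=32: ✓ → 2611
txn_id=33: ✓ → 4007
txn_id=34: ✓ → 2949
txn_id=35: ✓ → 3644
txn_id=36: ✓ → 4881
txn_id=37: ✓ → 2740
txn_id=38: ✓ → 4036
txn_id=39: ✓ → 97
txn_id=40: ✓ → 2541
debit_avg = (1922 + 4009 + 2611 + 4007 + 2949 + 3644 + 4881 + 2740 + 4036 + 97 + 2541) / 11 = 3039.7272727273

credit_sum=4007, credit_sum2=4007, debit_avg=3039.7272727273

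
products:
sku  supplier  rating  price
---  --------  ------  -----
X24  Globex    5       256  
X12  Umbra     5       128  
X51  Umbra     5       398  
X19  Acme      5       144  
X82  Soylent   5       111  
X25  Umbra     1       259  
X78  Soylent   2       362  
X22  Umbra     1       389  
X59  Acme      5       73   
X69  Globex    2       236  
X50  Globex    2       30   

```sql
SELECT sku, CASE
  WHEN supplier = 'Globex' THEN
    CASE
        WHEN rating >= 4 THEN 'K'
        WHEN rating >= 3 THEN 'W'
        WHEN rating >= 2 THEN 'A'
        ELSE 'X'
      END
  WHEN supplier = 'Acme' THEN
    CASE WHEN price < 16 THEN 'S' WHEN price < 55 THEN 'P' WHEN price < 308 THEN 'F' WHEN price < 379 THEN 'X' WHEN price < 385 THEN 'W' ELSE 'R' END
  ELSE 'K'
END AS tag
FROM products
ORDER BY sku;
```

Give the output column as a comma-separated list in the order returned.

sku=X12: supplier='Umbra' → outer ELSE → K
sku=X19: supplier='Acme' → inner[price < 308] → F
sku=X22: supplier='Umbra' → outer ELSE → K
sku=X24: supplier='Globex' → inner[rating >= 4] → K
sku=X25: supplier='Umbra' → outer ELSE → K
sku=X50: supplier='Globex' → inner[rating >= 2] → A
sku=X51: supplier='Umbra' → outer ELSE → K
sku=X59: supplier='Acme' → inner[price < 308] → F
sku=X69: supplier='Globex' → inner[rating >= 2] → A
sku=X78: supplier='Soylent' → outer ELSE → K
sku=X82: supplier='Soylent' → outer ELSE → K

K, F, K, K, K, A, K, F, A, K, K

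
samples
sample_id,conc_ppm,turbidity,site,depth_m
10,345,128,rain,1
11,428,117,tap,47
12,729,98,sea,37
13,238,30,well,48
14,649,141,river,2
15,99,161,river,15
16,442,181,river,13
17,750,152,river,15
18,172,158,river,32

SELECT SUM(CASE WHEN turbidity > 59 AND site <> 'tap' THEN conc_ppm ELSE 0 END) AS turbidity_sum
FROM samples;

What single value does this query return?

sample_id=10: ✓ → 345
sample_id=11: ✗
sample_id=12: ✓ → 729
sample_id=13: ✗
sample_id=14: ✓ → 649
sample_id=15: ✓ → 99
sample_id=16: ✓ → 442
sample_id=17: ✓ → 750
sample_id=18: ✓ → 172
turbidity_sum = 345 + 729 + 649 + 99 + 442 + 750 + 172 = 3186

3186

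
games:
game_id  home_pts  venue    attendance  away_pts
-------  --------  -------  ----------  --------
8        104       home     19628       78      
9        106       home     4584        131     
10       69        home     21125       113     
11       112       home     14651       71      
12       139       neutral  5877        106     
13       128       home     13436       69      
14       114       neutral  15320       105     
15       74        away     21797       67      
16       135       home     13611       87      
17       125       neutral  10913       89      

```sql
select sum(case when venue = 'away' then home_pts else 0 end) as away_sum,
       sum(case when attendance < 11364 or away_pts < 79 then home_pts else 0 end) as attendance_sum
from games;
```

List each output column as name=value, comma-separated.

away_sum=74, attendance_sum=788

[away_sum: venue = 'away']
game_id=8: ✗
game_id=9: ✗
game_id=10: ✗
game_id=11: ✗
game_id=12: ✗
game_id=13: ✗
game_id=14: ✗
game_id=15: ✓ → 74
game_id=16: ✗
game_id=17: ✗
away_sum = 74
—
[attendance_sum: attendance < 11364 or away_pts < 79]
game_id=8: ✓ → 104
game_id=9: ✓ → 106
game_id=10: ✗
game_id=11: ✓ → 112
game_id=12: ✓ → 139
game_id=13: ✓ → 128
game_id=14: ✗
game_id=15: ✓ → 74
game_id=16: ✗
game_id=17: ✓ → 125
attendance_sum = 104 + 106 + 112 + 139 + 128 + 74 + 125 = 788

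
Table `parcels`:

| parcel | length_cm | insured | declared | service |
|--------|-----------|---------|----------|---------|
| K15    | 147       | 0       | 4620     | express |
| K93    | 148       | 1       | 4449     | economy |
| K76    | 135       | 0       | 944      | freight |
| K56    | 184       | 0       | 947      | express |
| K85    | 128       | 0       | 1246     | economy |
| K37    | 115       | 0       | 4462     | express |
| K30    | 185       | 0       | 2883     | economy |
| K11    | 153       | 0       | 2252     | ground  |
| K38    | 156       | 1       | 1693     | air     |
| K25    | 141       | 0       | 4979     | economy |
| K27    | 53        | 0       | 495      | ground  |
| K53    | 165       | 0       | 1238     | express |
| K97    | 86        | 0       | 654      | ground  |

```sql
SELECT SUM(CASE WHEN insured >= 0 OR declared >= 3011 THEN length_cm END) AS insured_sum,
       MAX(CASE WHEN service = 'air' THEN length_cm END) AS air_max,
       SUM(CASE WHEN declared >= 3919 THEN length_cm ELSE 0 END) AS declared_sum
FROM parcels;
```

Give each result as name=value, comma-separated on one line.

[insured_sum: insured >= 0 OR declared >= 3011]
parcel=K15: ✓ → 147
parcel=K93: ✓ → 148
parcel=K76: ✓ → 135
parcel=K56: ✓ → 184
parcel=K85: ✓ → 128
parcel=K37: ✓ → 115
parcel=K30: ✓ → 185
parcel=K11: ✓ → 153
parcel=K38: ✓ → 156
parcel=K25: ✓ → 141
parcel=K27: ✓ → 53
parcel=K53: ✓ → 165
parcel=K97: ✓ → 86
insured_sum = 147 + 148 + 135 + 184 + 128 + 115 + 185 + 153 + 156 + 141 + 53 + 165 + 86 = 1796
—
[air_max: service = 'air']
parcel=K15: ✗
parcel=K93: ✗
parcel=K76: ✗
parcel=K56: ✗
parcel=K85: ✗
parcel=K37: ✗
parcel=K30: ✗
parcel=K11: ✗
parcel=K38: ✓ → 156
parcel=K25: ✗
parcel=K27: ✗
parcel=K53: ✗
parcel=K97: ✗
air_max = MAX(156) = 156
—
[declared_sum: declared >= 3919]
parcel=K15: ✓ → 147
parcel=K93: ✓ → 148
parcel=K76: ✗
parcel=K56: ✗
parcel=K85: ✗
parcel=K37: ✓ → 115
parcel=K30: ✗
parcel=K11: ✗
parcel=K38: ✗
parcel=K25: ✓ → 141
parcel=K27: ✗
parcel=K53: ✗
parcel=K97: ✗
declared_sum = 147 + 148 + 115 + 141 = 551

insured_sum=1796, air_max=156, declared_sum=551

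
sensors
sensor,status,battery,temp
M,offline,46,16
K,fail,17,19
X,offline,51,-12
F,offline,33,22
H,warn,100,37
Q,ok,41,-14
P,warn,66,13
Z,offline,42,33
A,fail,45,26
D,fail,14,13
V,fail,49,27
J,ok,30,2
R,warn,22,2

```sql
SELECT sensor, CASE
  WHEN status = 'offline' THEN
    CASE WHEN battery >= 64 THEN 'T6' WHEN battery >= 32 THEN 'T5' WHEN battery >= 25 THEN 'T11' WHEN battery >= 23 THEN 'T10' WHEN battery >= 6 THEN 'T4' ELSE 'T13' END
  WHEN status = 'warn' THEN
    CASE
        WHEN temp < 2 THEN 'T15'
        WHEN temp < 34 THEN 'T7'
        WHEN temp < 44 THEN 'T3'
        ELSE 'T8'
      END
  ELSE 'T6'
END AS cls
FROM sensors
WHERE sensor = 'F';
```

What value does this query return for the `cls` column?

sensor = F: status=offline, battery=33, temp=22.
status='offline' → inner[battery >= 32] → T5

T5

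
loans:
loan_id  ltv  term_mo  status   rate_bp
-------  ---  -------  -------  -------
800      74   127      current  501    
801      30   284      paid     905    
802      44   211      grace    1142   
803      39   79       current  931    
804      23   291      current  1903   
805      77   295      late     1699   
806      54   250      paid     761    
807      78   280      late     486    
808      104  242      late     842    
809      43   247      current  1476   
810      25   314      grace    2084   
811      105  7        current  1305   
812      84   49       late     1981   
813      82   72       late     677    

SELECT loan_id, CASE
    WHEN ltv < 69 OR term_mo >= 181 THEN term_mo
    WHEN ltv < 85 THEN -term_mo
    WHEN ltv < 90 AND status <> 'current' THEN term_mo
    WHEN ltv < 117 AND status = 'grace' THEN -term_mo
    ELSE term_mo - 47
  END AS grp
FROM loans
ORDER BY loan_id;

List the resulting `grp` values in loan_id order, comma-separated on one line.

-127, 284, 211, 79, 291, 295, 250, 280, 242, 247, 314, -40, -49, -72

loan_id=800: ltv < 85 → -127
loan_id=801: ltv < 69 OR term_mo >= 181 → 284
loan_id=802: ltv < 69 OR term_mo >= 181 → 211
loan_id=803: ltv < 69 OR term_mo >= 181 → 79
loan_id=804: ltv < 69 OR term_mo >= 181 → 291
loan_id=805: ltv < 69 OR term_mo >= 181 → 295
loan_id=806: ltv < 69 OR term_mo >= 181 → 250
loan_id=807: ltv < 69 OR term_mo >= 181 → 280
loan_id=808: ltv < 69 OR term_mo >= 181 → 242
loan_id=809: ltv < 69 OR term_mo >= 181 → 247
loan_id=810: ltv < 69 OR term_mo >= 181 → 314
loan_id=811: ELSE → -40
loan_id=812: ltv < 85 → -49
loan_id=813: ltv < 85 → -72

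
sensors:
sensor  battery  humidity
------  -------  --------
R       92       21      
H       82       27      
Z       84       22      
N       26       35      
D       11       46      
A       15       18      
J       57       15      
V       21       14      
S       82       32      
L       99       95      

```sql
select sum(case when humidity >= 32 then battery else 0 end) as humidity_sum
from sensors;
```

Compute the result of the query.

218

sensor=R: ✗
sensor=H: ✗
sensor=Z: ✗
sensor=N: ✓ → 26
sensor=D: ✓ → 11
sensor=A: ✗
sensor=J: ✗
sensor=V: ✗
sensor=S: ✓ → 82
sensor=L: ✓ → 99
humidity_sum = 26 + 11 + 82 + 99 = 218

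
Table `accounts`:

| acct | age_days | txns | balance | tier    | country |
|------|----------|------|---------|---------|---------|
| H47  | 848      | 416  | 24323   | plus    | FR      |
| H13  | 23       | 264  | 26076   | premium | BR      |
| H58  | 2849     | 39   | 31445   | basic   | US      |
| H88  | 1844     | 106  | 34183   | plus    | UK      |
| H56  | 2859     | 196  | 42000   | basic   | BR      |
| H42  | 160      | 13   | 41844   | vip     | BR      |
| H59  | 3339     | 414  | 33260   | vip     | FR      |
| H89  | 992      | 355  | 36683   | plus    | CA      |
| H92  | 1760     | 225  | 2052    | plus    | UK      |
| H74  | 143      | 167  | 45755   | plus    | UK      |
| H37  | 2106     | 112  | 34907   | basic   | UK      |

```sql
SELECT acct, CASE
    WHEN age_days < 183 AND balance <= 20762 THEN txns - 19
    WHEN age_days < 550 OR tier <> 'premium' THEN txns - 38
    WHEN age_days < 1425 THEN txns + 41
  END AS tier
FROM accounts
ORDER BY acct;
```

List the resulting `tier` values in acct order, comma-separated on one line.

226, 74, -25, 378, 158, 1, 376, 129, 68, 317, 187

acct=H13: age_days < 550 OR tier <> 'premium' → 226
acct=H37: age_days < 550 OR tier <> 'premium' → 74
acct=H42: age_days < 550 OR tier <> 'premium' → -25
acct=H47: age_days < 550 OR tier <> 'premium' → 378
acct=H56: age_days < 550 OR tier <> 'premium' → 158
acct=H58: age_days < 550 OR tier <> 'premium' → 1
acct=H59: age_days < 550 OR tier <> 'premium' → 376
acct=H74: age_days < 550 OR tier <> 'premium' → 129
acct=H88: age_days < 550 OR tier <> 'premium' → 68
acct=H89: age_days < 550 OR tier <> 'premium' → 317
acct=H92: age_days < 550 OR tier <> 'premium' → 187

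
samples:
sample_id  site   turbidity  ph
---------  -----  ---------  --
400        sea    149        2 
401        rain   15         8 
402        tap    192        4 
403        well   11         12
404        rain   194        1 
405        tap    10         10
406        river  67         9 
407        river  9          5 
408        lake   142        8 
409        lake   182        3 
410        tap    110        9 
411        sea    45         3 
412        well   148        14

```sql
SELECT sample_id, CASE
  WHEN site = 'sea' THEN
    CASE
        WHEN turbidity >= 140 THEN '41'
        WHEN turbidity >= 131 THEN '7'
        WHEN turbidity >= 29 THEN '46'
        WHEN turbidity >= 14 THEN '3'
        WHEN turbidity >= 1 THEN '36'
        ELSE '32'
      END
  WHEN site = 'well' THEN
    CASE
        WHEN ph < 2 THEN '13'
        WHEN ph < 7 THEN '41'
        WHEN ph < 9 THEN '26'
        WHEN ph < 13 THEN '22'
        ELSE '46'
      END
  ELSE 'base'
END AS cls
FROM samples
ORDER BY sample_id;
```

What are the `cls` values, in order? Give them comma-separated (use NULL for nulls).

41, base, base, 22, base, base, base, base, base, base, base, 46, 46

sample_id=400: site='sea' → inner[turbidity >= 140] → 41
sample_id=401: site='rain' → outer ELSE → base
sample_id=402: site='tap' → outer ELSE → base
sample_id=403: site='well' → inner[ph < 13] → 22
sample_id=404: site='rain' → outer ELSE → base
sample_id=405: site='tap' → outer ELSE → base
sample_id=406: site='river' → outer ELSE → base
sample_id=407: site='river' → outer ELSE → base
sample_id=408: site='lake' → outer ELSE → base
sample_id=409: site='lake' → outer ELSE → base
sample_id=410: site='tap' → outer ELSE → base
sample_id=411: site='sea' → inner[turbidity >= 29] → 46
sample_id=412: site='well' → inner[ELSE] → 46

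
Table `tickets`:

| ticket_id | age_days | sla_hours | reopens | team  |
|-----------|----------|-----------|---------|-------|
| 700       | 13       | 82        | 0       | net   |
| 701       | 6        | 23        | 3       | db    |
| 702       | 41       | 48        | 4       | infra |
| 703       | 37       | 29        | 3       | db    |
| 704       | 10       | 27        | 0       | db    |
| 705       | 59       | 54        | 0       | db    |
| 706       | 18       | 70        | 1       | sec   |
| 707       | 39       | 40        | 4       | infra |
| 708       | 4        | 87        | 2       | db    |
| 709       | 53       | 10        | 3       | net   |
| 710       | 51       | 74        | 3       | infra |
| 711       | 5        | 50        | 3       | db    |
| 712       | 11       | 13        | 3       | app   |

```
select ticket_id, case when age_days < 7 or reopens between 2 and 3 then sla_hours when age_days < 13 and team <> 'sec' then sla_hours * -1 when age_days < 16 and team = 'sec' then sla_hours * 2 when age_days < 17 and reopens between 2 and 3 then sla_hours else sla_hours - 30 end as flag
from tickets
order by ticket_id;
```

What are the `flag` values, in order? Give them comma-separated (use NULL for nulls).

ticket_id=700: ELSE → 52
ticket_id=701: age_days < 7 or reopens between 2 and 3 → 23
ticket_id=702: ELSE → 18
ticket_id=703: age_days < 7 or reopens between 2 and 3 → 29
ticket_id=704: age_days < 13 and team <> 'sec' → -27
ticket_id=705: ELSE → 24
ticket_id=706: ELSE → 40
ticket_id=707: ELSE → 10
ticket_id=708: age_days < 7 or reopens between 2 and 3 → 87
ticket_id=709: age_days < 7 or reopens between 2 and 3 → 10
ticket_id=710: age_days < 7 or reopens between 2 and 3 → 74
ticket_id=711: age_days < 7 or reopens between 2 and 3 → 50
ticket_id=712: age_days < 7 or reopens between 2 and 3 → 13

52, 23, 18, 29, -27, 24, 40, 10, 87, 10, 74, 50, 13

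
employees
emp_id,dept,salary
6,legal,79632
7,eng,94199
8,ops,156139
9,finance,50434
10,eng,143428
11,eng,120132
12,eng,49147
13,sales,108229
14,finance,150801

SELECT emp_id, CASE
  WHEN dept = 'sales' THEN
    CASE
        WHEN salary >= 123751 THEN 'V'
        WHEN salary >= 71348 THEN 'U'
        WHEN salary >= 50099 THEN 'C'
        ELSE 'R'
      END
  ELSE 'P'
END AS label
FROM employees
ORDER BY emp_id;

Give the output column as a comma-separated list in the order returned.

emp_id=6: dept='legal' → outer ELSE → P
emp_id=7: dept='eng' → outer ELSE → P
emp_id=8: dept='ops' → outer ELSE → P
emp_id=9: dept='finance' → outer ELSE → P
emp_id=10: dept='eng' → outer ELSE → P
emp_id=11: dept='eng' → outer ELSE → P
emp_id=12: dept='eng' → outer ELSE → P
emp_id=13: dept='sales' → inner[salary >= 71348] → U
emp_id=14: dept='finance' → outer ELSE → P

P, P, P, P, P, P, P, U, P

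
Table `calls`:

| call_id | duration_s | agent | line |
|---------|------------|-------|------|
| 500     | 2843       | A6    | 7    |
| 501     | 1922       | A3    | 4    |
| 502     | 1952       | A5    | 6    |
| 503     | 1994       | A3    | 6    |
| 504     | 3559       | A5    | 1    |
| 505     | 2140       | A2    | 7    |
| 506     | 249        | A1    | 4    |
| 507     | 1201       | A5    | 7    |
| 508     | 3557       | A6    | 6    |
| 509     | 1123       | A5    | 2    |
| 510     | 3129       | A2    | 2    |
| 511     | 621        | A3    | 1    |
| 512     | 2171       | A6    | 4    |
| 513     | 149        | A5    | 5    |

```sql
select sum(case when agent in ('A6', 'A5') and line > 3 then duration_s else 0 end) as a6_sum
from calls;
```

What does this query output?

11873

call_id=500: ✓ → 2843
call_id=501: ✗
call_id=502: ✓ → 1952
call_id=503: ✗
call_id=504: ✗
call_id=505: ✗
call_id=506: ✗
call_id=507: ✓ → 1201
call_id=508: ✓ → 3557
call_id=509: ✗
call_id=510: ✗
call_id=511: ✗
call_id=512: ✓ → 2171
call_id=513: ✓ → 149
a6_sum = 2843 + 1952 + 1201 + 3557 + 2171 + 149 = 11873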